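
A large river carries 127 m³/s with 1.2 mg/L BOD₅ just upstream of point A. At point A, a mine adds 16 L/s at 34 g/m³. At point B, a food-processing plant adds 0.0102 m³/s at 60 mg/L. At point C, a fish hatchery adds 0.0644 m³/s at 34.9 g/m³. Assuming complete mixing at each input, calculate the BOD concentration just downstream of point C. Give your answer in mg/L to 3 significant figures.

16 L/s = 0.016 m³/s.
After input A: C = (127·1.2 + 0.016·34) / 127 = 1.204 mg/L.
After input B: C = (127·1.204 + 0.0102·60) / 127 = 1.209 mg/L.
After input C: C = (127·1.209 + 0.0644·34.9) / 127.1 = 1.226 mg/L.

1.23 mg/L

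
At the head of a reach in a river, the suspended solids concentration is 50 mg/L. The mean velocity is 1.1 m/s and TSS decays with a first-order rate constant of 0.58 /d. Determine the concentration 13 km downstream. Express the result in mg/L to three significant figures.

46.2 mg/L

Travel time t = 13 km / 1.1 m/s = 1.3e+04/1.1 = 1.182e+04 s = 0.1368 d.
First-order decay: C = 50·exp(−0.58·0.1368) = 50·0.9237 = 46.19 mg/L.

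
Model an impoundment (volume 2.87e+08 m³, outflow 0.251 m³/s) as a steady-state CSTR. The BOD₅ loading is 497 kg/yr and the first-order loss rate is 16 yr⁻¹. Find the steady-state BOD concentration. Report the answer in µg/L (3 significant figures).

0.108 µg/L

Outflow Q = 0.251 m³/s × 3.156e+07 s/yr = 7.921e+06 m³/yr.
Steady-state CSTR mass balance: W = Q·C + k·V·C, so C = W/(Q + kV).
Q + kV = 7.921e+06 + 16·2.87e+08 = 4.6e+09 m³/yr.
C = 497/4.6e+09 = 1.08e-07 kg/m³ = 0.000108 mg/L = 0.108 µg/L.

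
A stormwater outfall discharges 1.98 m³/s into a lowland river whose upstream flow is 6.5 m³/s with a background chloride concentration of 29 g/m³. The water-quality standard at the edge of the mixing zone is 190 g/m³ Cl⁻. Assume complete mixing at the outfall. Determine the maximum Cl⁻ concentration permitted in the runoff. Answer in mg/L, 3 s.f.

719 mg/L

Mass balance: 190·8.48 = 1.98·Cₑ + 6.5·29.
Cₑ = (1611 − 188.5) / 1.98 = 718.5 mg/L.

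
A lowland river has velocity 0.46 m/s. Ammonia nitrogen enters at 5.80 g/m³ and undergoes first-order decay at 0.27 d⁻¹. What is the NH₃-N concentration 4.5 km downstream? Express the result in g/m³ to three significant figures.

Travel time t = 4.5 km / 0.46 m/s = 4500/0.46 = 9783 s = 0.1132 d.
First-order decay: C = 5.80·exp(−0.27·0.1132) = 5.80·0.9699 = 5.625 g/m³.

5.63 g/m³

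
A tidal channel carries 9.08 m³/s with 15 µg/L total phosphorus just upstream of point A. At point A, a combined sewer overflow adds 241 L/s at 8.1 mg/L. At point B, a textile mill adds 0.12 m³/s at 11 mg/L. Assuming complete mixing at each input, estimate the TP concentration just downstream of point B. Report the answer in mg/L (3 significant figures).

0.361 mg/L

15 µg/L = 0.015 mg/L.
241 L/s = 0.241 m³/s.
After input A: C = (9.08·0.015 + 0.241·8.1) / 9.321 = 0.224 mg/L.
After input B: C = (9.321·0.224 + 0.12·11) / 9.441 = 0.361 mg/L.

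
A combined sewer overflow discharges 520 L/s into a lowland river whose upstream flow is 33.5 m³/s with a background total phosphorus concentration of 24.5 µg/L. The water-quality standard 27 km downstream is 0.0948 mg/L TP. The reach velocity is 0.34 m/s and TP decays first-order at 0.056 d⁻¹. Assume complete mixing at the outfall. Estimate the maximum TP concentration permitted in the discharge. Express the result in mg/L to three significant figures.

4.95 mg/L

520 L/s = 0.52 m³/s.
24.5 µg/L = 0.0245 mg/L.
Travel time to the compliance point: t = 2.7e+04/0.34 = 7.941e+04 s = 0.9191 d; decay factor exp(−0.056·0.9191) = 0.9498.
So the concentration just after mixing may be at most 0.0948/0.9498 = 0.09981 mg/L.
Mass balance: 0.09981·34.02 = 0.52·Cₑ + 33.5·0.0245.
Cₑ = (3.395 − 0.8207) / 0.52 = 4.951 mg/L.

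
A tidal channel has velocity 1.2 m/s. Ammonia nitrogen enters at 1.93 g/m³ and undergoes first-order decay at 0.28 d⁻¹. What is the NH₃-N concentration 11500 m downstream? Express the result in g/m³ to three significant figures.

1.87 g/m³

Travel time t = 11500 m / 1.2 m/s = 1.15e+04/1.2 = 9583 s = 0.1109 d.
First-order decay: C = 1.93·exp(−0.28·0.1109) = 1.93·0.9694 = 1.871 g/m³.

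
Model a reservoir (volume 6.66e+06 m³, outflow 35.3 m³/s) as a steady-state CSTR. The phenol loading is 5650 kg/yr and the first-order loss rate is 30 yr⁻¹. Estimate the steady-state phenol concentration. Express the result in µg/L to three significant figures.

4.30 µg/L

Outflow Q = 35.3 m³/s × 3.156e+07 s/yr = 1.114e+09 m³/yr.
Steady-state CSTR mass balance: W = Q·C + k·V·C, so C = W/(Q + kV).
Q + kV = 1.114e+09 + 30·6.66e+06 = 1.314e+09 m³/yr.
C = 5650/1.314e+09 = 4.301e-06 kg/m³ = 0.004301 mg/L = 4.301 µg/L.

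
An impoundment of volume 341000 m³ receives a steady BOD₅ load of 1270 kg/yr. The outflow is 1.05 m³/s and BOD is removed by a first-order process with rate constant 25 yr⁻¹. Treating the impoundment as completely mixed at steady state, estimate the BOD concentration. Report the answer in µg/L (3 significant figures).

Outflow Q = 1.05 m³/s × 3.156e+07 s/yr = 3.314e+07 m³/yr.
Steady-state CSTR mass balance: W = Q·C + k·V·C, so C = W/(Q + kV).
Q + kV = 3.314e+07 + 25·341000 = 4.166e+07 m³/yr.
C = 1270/4.166e+07 = 3.048e-05 kg/m³ = 0.03048 mg/L = 30.48 µg/L.

30.5 µg/L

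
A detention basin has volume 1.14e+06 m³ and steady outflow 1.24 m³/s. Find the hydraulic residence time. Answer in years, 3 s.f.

0.0291 yr

Q = 1.24 m³/s × 3.156e+07 s/yr = 3.913e+07 m³/yr.
Hydraulic residence time τ = V/Q = 1.14e+06/3.913e+07 = 0.02913 yr.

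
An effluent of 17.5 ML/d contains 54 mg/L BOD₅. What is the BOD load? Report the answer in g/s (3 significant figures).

10.9 g/s

17.5 ML/d = 0.2025 m³/s.
Mass flux = Q·C = 0.2025 m³/s × 54 g/m³ = 10.94 g/s.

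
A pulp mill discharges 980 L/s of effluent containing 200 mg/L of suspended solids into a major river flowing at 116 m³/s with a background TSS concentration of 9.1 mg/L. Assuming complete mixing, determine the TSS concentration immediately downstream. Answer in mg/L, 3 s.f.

10.7 mg/L

980 L/s = 0.98 m³/s.
Conservation of mass across the mixing zone: C = (0.98·200 + 116·9.1) / (0.98 + 116) = 1252/117 = 10.7 mg/L.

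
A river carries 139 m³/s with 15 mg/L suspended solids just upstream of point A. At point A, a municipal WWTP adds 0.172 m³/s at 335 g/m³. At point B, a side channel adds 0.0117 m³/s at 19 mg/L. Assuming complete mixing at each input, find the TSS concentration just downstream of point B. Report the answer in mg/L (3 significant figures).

After input A: C = (139·15 + 0.172·335) / 139.2 = 15.4 mg/L.
After input B: C = (139.2·15.4 + 0.0117·19) / 139.2 = 15.4 mg/L.

15.4 mg/L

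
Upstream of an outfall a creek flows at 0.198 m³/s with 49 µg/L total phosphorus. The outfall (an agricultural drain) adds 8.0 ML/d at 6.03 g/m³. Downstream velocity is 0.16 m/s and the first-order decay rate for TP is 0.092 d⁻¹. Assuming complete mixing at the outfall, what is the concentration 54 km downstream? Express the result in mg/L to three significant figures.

8.0 ML/d = 0.09259 m³/s.
49 µg/L = 0.049 mg/L.
After complete mixing, C₀ = (0.09259·6.03 + 0.198·0.049) / 0.2906 = 1.955 mg/L.
Travel time t = 5.4e+04 m / 0.16 m/s = 3.375e+05 s = 3.906 d.
C = 1.955·exp(−0.092·3.906) = 1.955·0.6981 = 1.365 mg/L.

1.36 mg/L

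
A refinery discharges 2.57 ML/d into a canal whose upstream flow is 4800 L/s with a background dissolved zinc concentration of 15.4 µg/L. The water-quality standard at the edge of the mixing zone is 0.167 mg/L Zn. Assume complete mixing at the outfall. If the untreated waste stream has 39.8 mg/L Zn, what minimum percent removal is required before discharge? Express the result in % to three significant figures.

38.1 %

2.57 ML/d = 0.02975 m³/s.
4800 L/s = 4.8 m³/s.
15.4 µg/L = 0.0154 mg/L.
Mass balance: 0.167·4.83 = 0.02975·Cₑ + 4.8·0.0154.
Cₑ = (0.8066 − 0.07392) / 0.02975 = 24.63 mg/L.
Required removal = 1 − 24.63/39.8 = 38.11 %.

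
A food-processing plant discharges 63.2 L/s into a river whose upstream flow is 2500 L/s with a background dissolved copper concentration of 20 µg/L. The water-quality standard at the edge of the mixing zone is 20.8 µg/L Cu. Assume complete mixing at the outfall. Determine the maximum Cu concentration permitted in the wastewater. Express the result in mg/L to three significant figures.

63.2 L/s = 0.0632 m³/s.
2500 L/s = 2.5 m³/s.
20 µg/L = 0.02 mg/L.
20.8 µg/L = 0.0208 mg/L.
Mass balance: 0.0208·2.563 = 0.0632·Cₑ + 2.5·0.02.
Cₑ = (0.05331 − 0.05) / 0.0632 = 0.05245 mg/L.

0.0524 mg/L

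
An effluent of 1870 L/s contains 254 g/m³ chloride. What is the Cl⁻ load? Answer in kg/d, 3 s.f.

1870 L/s = 1.87 m³/s.
Mass flux = Q·C = 1.87 m³/s × 254 g/m³ = 475 g/s.
= 475 g/s × 86.4 = 4.104e+04 kg/d.

41000 kg/d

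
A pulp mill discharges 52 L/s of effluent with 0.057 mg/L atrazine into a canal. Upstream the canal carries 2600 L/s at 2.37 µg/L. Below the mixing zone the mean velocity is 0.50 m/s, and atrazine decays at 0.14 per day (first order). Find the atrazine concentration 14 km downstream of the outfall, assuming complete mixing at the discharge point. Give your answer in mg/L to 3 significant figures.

0.00329 mg/L

52 L/s = 0.052 m³/s.
2600 L/s = 2.6 m³/s.
2.37 µg/L = 0.00237 mg/L.
After complete mixing, C₀ = (0.052·0.057 + 2.6·0.00237) / 2.652 = 0.003441 mg/L.
Travel time t = 1.4e+04 m / 0.50 m/s = 2.8e+04 s = 0.3241 d.
C = 0.003441·exp(−0.14·0.3241) = 0.003441·0.9556 = 0.003289 mg/L.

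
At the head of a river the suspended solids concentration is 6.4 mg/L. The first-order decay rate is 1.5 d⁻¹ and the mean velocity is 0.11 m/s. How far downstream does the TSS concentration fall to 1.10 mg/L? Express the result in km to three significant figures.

From C = C₀·e^(−kt), t = ln(C₀/C)/k = ln(6.4/1.10)/1.5 = 1.761/1.5 = 1.174 d.
Distance = v·t = 0.11 m/s × 1.014e+05 s = 1.116e+04 m = 11.16 km.

11.2 km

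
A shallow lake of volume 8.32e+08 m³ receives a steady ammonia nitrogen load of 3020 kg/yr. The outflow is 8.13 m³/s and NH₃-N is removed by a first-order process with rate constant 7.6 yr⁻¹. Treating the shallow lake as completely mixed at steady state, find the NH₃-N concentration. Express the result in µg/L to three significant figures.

Outflow Q = 8.13 m³/s × 3.156e+07 s/yr = 2.566e+08 m³/yr.
Steady-state CSTR mass balance: W = Q·C + k·V·C, so C = W/(Q + kV).
Q + kV = 2.566e+08 + 7.6·8.32e+08 = 6.58e+09 m³/yr.
C = 3020/6.58e+09 = 4.59e-07 kg/m³ = 0.000459 mg/L = 0.459 µg/L.

0.459 µg/L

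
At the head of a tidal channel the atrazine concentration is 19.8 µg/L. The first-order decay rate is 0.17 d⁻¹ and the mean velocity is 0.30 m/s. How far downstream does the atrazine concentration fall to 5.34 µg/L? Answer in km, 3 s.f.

From C = C₀·e^(−kt), t = ln(C₀/C)/k = ln(19.8/5.34)/0.17 = 1.31/0.17 = 7.709 d.
Distance = v·t = 0.30 m/s × 6.66e+05 s = 1.998e+05 m = 199.8 km.

200 km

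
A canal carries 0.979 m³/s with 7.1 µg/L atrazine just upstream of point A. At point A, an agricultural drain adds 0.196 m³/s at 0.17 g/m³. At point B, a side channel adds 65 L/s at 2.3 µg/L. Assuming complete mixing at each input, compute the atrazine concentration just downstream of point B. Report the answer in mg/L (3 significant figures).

0.0326 mg/L

7.1 µg/L = 0.0071 mg/L.
After input A: C = (0.979·0.0071 + 0.196·0.17) / 1.175 = 0.03427 mg/L.
65 L/s = 0.065 m³/s.
2.3 µg/L = 0.0023 mg/L.
After input B: C = (1.175·0.03427 + 0.065·0.0023) / 1.24 = 0.0326 mg/L.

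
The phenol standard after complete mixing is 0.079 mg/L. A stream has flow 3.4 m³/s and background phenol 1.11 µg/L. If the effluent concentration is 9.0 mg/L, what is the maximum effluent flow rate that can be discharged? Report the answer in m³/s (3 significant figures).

1.11 µg/L = 0.00111 mg/L.
Mass balance at complete mixing: C_std·(Q_w + Q_r) = Q_w·C_e + Q_r·C_b.
Rearranging, Q_w = Q_r·(C_std − C_b)/(C_e − C_std) = 3.4·(0.079 − 0.00111) / (9 − 0.079) = 0.02969 m³/s.

0.0297 m³/s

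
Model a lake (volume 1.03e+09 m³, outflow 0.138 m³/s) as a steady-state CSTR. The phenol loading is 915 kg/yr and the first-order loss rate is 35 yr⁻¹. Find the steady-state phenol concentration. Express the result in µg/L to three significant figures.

0.0254 µg/L

Outflow Q = 0.138 m³/s × 3.156e+07 s/yr = 4.355e+06 m³/yr.
Steady-state CSTR mass balance: W = Q·C + k·V·C, so C = W/(Q + kV).
Q + kV = 4.355e+06 + 35·1.03e+09 = 3.605e+10 m³/yr.
C = 915/3.605e+10 = 2.538e-08 kg/m³ = 2.538e-05 mg/L = 0.02538 µg/L.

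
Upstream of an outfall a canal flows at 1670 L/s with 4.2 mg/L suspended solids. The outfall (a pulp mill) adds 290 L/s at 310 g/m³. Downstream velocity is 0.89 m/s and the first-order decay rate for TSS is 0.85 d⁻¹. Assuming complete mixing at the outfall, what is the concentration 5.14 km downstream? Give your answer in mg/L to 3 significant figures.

46.7 mg/L

290 L/s = 0.29 m³/s.
1670 L/s = 1.67 m³/s.
After complete mixing, C₀ = (0.29·310 + 1.67·4.2) / 1.96 = 49.45 mg/L.
Travel time t = 5140 m / 0.89 m/s = 5775 s = 0.06684 d.
C = 49.45·exp(−0.85·0.06684) = 49.45·0.9448 = 46.71 mg/L.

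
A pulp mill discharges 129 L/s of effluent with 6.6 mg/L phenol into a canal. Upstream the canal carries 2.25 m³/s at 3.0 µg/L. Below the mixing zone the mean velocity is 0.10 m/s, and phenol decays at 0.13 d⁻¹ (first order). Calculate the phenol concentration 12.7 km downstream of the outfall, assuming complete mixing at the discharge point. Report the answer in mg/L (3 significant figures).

129 L/s = 0.129 m³/s.
3.0 µg/L = 0.003 mg/L.
After complete mixing, C₀ = (0.129·6.6 + 2.25·0.003) / 2.379 = 0.3607 mg/L.
Travel time t = 1.27e+04 m / 0.10 m/s = 1.27e+05 s = 1.47 d.
C = 0.3607·exp(−0.13·1.47) = 0.3607·0.8261 = 0.298 mg/L.

0.298 mg/L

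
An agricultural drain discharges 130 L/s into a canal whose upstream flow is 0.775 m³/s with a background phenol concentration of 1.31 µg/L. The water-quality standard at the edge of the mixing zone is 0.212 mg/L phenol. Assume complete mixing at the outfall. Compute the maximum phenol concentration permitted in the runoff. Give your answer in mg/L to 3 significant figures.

1.47 mg/L

130 L/s = 0.13 m³/s.
1.31 µg/L = 0.00131 mg/L.
Mass balance: 0.212·0.905 = 0.13·Cₑ + 0.775·0.00131.
Cₑ = (0.1919 − 0.001015) / 0.13 = 1.468 mg/L.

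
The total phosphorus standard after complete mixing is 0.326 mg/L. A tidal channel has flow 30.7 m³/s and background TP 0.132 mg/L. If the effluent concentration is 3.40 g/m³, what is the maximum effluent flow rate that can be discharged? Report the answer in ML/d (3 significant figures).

Mass balance at complete mixing: C_std·(Q_w + Q_r) = Q_w·C_e + Q_r·C_b.
Rearranging, Q_w = Q_r·(C_std − C_b)/(C_e − C_std) = 30.7·(0.326 − 0.132) / (3.4 − 0.326) = 1.937 m³/s.
= 167.4 ML/d.

167 ML/d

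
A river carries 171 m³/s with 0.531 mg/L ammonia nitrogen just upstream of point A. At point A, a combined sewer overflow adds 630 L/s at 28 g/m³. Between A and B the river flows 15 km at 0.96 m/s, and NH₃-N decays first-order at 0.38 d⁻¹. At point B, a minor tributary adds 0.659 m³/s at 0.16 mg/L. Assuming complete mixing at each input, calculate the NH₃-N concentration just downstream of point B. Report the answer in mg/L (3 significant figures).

630 L/s = 0.63 m³/s.
After input A: C = (171·0.531 + 0.63·28) / 171.6 = 0.6318 mg/L.
Over the 15 km reach to input B (t = 1.562e+04 s = 0.1808 d), decay gives C = 0.6318·exp(−0.38·0.1808) = 0.5899 mg/L.
After input B: C = (171.6·0.5899 + 0.659·0.16) / 172.3 = 0.5882 mg/L.

0.588 mg/L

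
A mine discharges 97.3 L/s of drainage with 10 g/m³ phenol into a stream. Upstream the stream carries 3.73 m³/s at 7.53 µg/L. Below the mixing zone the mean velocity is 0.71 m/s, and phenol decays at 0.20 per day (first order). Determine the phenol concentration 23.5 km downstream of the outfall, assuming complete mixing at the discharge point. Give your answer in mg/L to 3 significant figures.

0.242 mg/L

97.3 L/s = 0.0973 m³/s.
7.53 µg/L = 0.00753 mg/L.
After complete mixing, C₀ = (0.0973·10 + 3.73·0.00753) / 3.827 = 0.2616 mg/L.
Travel time t = 2.35e+04 m / 0.71 m/s = 3.31e+04 s = 0.3831 d.
C = 0.2616·exp(−0.20·0.3831) = 0.2616·0.9262 = 0.2423 mg/L.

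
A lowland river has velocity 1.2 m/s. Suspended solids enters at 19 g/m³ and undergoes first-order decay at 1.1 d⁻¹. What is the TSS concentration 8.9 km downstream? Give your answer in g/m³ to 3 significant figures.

17.3 g/m³

Travel time t = 8.9 km / 1.2 m/s = 8900/1.2 = 7417 s = 0.08584 d.
First-order decay: C = 19·exp(−1.1·0.08584) = 19·0.9099 = 17.29 g/m³.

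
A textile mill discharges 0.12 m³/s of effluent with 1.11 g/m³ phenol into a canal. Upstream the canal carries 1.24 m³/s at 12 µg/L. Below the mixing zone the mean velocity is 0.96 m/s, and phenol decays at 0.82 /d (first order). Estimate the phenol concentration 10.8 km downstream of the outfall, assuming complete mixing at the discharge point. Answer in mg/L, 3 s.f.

12 µg/L = 0.012 mg/L.
After complete mixing, C₀ = (0.12·1.11 + 1.24·0.012) / 1.36 = 0.1089 mg/L.
Travel time t = 1.08e+04 m / 0.96 m/s = 1.125e+04 s = 0.1302 d.
C = 0.1089·exp(−0.82·0.1302) = 0.1089·0.8987 = 0.09786 mg/L.

0.0979 mg/L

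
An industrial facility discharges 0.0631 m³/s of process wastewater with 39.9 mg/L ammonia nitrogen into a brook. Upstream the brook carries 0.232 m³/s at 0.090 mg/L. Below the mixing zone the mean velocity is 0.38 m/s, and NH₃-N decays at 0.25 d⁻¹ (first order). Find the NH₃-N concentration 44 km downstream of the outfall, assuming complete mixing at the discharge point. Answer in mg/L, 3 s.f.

6.15 mg/L

After complete mixing, C₀ = (0.0631·39.9 + 0.232·0.09) / 0.2951 = 8.602 mg/L.
Travel time t = 4.4e+04 m / 0.38 m/s = 1.158e+05 s = 1.34 d.
C = 8.602·exp(−0.25·1.34) = 8.602·0.7153 = 6.153 mg/L.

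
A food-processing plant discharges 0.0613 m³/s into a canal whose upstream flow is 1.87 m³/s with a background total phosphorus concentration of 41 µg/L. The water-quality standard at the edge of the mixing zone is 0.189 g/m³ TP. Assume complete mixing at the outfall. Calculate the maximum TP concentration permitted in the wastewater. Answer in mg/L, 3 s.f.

41 µg/L = 0.041 mg/L.
Mass balance: 0.189·1.931 = 0.0613·Cₑ + 1.87·0.041.
Cₑ = (0.365 − 0.07667) / 0.0613 = 4.704 mg/L.

4.70 mg/L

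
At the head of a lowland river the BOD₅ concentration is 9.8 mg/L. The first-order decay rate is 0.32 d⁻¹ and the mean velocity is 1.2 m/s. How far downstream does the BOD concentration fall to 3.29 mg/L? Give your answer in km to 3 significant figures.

From C = C₀·e^(−kt), t = ln(C₀/C)/k = ln(9.8/3.29)/0.32 = 1.091/0.32 = 3.411 d.
Distance = v·t = 1.2 m/s × 2.947e+05 s = 3.536e+05 m = 353.6 km.

354 km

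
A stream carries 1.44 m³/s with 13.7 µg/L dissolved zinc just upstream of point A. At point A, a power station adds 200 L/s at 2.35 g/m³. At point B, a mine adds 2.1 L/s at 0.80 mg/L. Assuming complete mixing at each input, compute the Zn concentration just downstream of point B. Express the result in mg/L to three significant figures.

13.7 µg/L = 0.0137 mg/L.
200 L/s = 0.2 m³/s.
After input A: C = (1.44·0.0137 + 0.2·2.35) / 1.64 = 0.2986 mg/L.
2.1 L/s = 0.0021 m³/s.
After input B: C = (1.64·0.2986 + 0.0021·0.8) / 1.642 = 0.2993 mg/L.

0.299 mg/L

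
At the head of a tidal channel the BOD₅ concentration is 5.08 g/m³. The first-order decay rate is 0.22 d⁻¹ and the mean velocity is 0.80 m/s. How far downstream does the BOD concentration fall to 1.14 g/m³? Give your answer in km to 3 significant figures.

469 km

From C = C₀·e^(−kt), t = ln(C₀/C)/k = ln(5.08/1.14)/0.22 = 1.494/0.22 = 6.792 d.
Distance = v·t = 0.80 m/s × 5.868e+05 s = 4.695e+05 m = 469.5 km.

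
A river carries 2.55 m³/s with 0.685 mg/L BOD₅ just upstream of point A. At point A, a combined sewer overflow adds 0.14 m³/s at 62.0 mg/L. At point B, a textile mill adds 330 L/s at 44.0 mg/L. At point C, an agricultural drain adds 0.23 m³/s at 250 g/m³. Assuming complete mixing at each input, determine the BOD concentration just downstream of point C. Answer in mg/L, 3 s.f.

After input A: C = (2.55·0.685 + 0.14·62) / 2.69 = 3.876 mg/L.
330 L/s = 0.33 m³/s.
After input B: C = (2.69·3.876 + 0.33·44) / 3.02 = 8.261 mg/L.
After input C: C = (3.02·8.261 + 0.23·250) / 3.25 = 25.37 mg/L.

25.4 mg/L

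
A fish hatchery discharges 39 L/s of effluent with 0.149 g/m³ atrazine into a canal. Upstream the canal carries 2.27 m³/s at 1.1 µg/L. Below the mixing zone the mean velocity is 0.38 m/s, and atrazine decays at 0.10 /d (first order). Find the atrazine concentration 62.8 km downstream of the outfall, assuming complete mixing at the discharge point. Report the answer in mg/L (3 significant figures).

39 L/s = 0.039 m³/s.
1.1 µg/L = 0.0011 mg/L.
After complete mixing, C₀ = (0.039·0.149 + 2.27·0.0011) / 2.309 = 0.003598 mg/L.
Travel time t = 6.28e+04 m / 0.38 m/s = 1.653e+05 s = 1.913 d.
C = 0.003598·exp(−0.10·1.913) = 0.003598·0.8259 = 0.002972 mg/L.

0.00297 mg/L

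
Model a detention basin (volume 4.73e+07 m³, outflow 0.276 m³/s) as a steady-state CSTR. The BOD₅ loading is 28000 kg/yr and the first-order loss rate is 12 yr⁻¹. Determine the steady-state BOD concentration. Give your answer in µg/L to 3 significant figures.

Outflow Q = 0.276 m³/s × 3.156e+07 s/yr = 8.71e+06 m³/yr.
Steady-state CSTR mass balance: W = Q·C + k·V·C, so C = W/(Q + kV).
Q + kV = 8.71e+06 + 12·4.73e+07 = 5.763e+08 m³/yr.
C = 28000/5.763e+08 = 4.858e-05 kg/m³ = 0.04858 mg/L = 48.58 µg/L.

48.6 µg/L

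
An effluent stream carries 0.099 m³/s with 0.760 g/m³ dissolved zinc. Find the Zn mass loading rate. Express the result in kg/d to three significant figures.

Mass flux = Q·C = 0.099 m³/s × 0.76 g/m³ = 0.07524 g/s.
= 0.07524 g/s × 86.4 = 6.501 kg/d.

6.50 kg/d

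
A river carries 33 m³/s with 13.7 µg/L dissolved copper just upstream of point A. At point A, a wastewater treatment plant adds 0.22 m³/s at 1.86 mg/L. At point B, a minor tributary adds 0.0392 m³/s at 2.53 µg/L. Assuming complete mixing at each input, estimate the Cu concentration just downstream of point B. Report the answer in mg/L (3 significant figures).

13.7 µg/L = 0.0137 mg/L.
After input A: C = (33·0.0137 + 0.22·1.86) / 33.22 = 0.02593 mg/L.
2.53 µg/L = 0.00253 mg/L.
After input B: C = (33.22·0.02593 + 0.0392·0.00253) / 33.26 = 0.0259 mg/L.

0.0259 mg/L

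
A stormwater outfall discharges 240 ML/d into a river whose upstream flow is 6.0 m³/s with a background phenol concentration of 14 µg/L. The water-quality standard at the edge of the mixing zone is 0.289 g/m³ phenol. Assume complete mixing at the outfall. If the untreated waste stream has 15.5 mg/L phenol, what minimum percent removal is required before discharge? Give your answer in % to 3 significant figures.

94.3 %

240 ML/d = 2.778 m³/s.
14 µg/L = 0.014 mg/L.
Mass balance: 0.289·8.778 = 2.778·Cₑ + 6·0.014.
Cₑ = (2.537 − 0.084) / 2.778 = 0.883 mg/L.
Required removal = 1 − 0.883/15.5 = 94.3 %.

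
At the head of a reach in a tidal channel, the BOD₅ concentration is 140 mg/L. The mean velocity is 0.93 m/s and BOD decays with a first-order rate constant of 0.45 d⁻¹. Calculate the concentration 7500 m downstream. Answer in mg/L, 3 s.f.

134 mg/L

Travel time t = 7500 m / 0.93 m/s = 7500/0.93 = 8065 s = 0.09334 d.
First-order decay: C = 140·exp(−0.45·0.09334) = 140·0.9589 = 134.2 mg/L.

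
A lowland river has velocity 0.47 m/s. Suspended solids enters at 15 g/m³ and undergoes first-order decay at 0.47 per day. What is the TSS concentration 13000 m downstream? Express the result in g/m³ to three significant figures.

Travel time t = 13000 m / 0.47 m/s = 1.3e+04/0.47 = 2.766e+04 s = 0.3201 d.
First-order decay: C = 15·exp(−0.47·0.3201) = 15·0.8603 = 12.9 g/m³.

12.9 g/m³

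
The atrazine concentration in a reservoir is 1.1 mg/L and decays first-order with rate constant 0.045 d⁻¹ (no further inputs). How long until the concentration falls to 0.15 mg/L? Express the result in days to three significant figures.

44.3 d

t = ln(C₀/C)/k = ln(1.1/0.15)/0.045 = 1.992/0.045 = 44.28 d.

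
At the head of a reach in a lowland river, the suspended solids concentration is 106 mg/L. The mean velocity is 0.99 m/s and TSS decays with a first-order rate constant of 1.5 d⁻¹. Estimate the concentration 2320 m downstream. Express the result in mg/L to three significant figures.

102 mg/L

Travel time t = 2320 m / 0.99 m/s = 2320/0.99 = 2343 s = 0.02712 d.
First-order decay: C = 106·exp(−1.5·0.02712) = 106·0.9601 = 101.8 mg/L.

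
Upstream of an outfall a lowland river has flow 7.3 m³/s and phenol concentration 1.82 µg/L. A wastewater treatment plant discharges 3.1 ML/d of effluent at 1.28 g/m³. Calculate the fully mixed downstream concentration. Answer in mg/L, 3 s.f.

3.1 ML/d = 0.03588 m³/s.
1.82 µg/L = 0.00182 mg/L.
Flow-weighted mixing gives C = (0.03588·1.28 + 7.3·0.00182) / (0.03588 + 7.3) = 0.05921/7.336 = 0.008072 mg/L.

0.00807 mg/L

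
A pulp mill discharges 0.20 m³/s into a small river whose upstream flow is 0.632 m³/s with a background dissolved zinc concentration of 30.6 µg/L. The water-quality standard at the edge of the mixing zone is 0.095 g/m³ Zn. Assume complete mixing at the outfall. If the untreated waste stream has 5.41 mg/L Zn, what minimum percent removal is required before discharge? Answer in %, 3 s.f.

30.6 µg/L = 0.0306 mg/L.
Mass balance: 0.095·0.832 = 0.2·Cₑ + 0.632·0.0306.
Cₑ = (0.07904 − 0.01934) / 0.2 = 0.2985 mg/L.
Required removal = 1 − 0.2985/5.41 = 94.48 %.

94.5 %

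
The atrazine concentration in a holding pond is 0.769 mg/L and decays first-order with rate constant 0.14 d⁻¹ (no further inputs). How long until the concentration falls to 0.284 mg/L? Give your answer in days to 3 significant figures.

t = ln(C₀/C)/k = ln(0.769/0.284)/0.14 = 0.9961/0.14 = 7.115 d.

7.12 d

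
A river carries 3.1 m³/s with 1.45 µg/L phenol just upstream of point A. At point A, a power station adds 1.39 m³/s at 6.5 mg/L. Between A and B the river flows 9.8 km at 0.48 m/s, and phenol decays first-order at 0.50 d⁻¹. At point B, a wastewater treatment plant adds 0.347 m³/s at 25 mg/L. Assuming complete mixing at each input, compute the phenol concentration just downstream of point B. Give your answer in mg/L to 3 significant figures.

1.45 µg/L = 0.00145 mg/L.
After input A: C = (3.1·0.00145 + 1.39·6.5) / 4.49 = 2.013 mg/L.
Over the 9.8 km reach to input B (t = 2.042e+04 s = 0.2363 d), decay gives C = 2.013·exp(−0.50·0.2363) = 1.789 mg/L.
After input B: C = (4.49·1.789 + 0.347·25) / 4.837 = 3.454 mg/L.

3.45 mg/L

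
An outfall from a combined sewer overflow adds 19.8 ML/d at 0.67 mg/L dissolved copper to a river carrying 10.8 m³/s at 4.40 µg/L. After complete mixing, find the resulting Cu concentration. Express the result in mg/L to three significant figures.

0.0182 mg/L

19.8 ML/d = 0.2292 m³/s.
4.40 µg/L = 0.0044 mg/L.
By mass balance at complete mixing, C = (0.2292·0.67 + 10.8·0.0044) / (0.2292 + 10.8) = 0.2011/11.03 = 0.01823 mg/L.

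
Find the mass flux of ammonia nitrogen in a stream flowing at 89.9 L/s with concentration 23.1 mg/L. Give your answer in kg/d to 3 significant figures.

89.9 L/s = 0.0899 m³/s.
Mass flux = Q·C = 0.0899 m³/s × 23.1 g/m³ = 2.077 g/s.
= 2.077 g/s × 86.4 = 179.4 kg/d.

179 kg/d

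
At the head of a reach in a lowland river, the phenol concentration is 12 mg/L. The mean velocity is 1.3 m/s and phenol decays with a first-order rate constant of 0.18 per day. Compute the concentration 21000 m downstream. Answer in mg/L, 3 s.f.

11.6 mg/L

Travel time t = 21000 m / 1.3 m/s = 2.1e+04/1.3 = 1.615e+04 s = 0.187 d.
First-order decay: C = 12·exp(−0.18·0.187) = 12·0.9669 = 11.6 mg/L.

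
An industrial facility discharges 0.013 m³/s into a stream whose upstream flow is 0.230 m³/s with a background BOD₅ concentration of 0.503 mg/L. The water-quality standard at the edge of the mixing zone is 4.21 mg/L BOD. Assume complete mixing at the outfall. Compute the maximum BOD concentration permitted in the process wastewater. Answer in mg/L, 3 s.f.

Mass balance: 4.21·0.243 = 0.013·Cₑ + 0.23·0.503.
Cₑ = (1.023 − 0.1157) / 0.013 = 69.8 mg/L.

69.8 mg/L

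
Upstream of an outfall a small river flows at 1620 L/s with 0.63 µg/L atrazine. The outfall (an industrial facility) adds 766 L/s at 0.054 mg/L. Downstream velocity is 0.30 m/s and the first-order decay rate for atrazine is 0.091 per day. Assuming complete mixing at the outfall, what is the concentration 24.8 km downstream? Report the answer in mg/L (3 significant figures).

766 L/s = 0.766 m³/s.
1620 L/s = 1.62 m³/s.
0.63 µg/L = 0.00063 mg/L.
After complete mixing, C₀ = (0.766·0.054 + 1.62·0.00063) / 2.386 = 0.01776 mg/L.
Travel time t = 2.48e+04 m / 0.30 m/s = 8.267e+04 s = 0.9568 d.
C = 0.01776·exp(−0.091·0.9568) = 0.01776·0.9166 = 0.01628 mg/L.

0.0163 mg/L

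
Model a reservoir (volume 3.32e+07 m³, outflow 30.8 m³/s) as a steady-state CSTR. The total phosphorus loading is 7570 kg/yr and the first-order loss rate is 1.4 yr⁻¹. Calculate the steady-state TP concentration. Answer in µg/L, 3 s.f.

Outflow Q = 30.8 m³/s × 3.156e+07 s/yr = 9.72e+08 m³/yr.
Steady-state CSTR mass balance: W = Q·C + k·V·C, so C = W/(Q + kV).
Q + kV = 9.72e+08 + 1.4·3.32e+07 = 1.018e+09 m³/yr.
C = 7570/1.018e+09 = 7.433e-06 kg/m³ = 0.007433 mg/L = 7.433 µg/L.

7.43 µg/L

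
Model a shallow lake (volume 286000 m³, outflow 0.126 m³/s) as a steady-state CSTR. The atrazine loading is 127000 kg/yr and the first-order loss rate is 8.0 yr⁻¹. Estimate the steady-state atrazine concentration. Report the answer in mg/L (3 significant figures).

Outflow Q = 0.126 m³/s × 3.156e+07 s/yr = 3.976e+06 m³/yr.
Steady-state CSTR mass balance: W = Q·C + k·V·C, so C = W/(Q + kV).
Q + kV = 3.976e+06 + 8.0·286000 = 6.264e+06 m³/yr.
C = 127000/6.264e+06 = 0.02027 kg/m³ = 20.27 mg/L.

20.3 mg/L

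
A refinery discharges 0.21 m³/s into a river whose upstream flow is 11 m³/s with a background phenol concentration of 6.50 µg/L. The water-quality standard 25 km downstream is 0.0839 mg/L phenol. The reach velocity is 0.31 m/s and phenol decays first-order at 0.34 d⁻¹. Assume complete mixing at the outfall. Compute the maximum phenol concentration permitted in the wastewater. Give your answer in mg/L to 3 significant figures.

5.81 mg/L

6.50 µg/L = 0.0065 mg/L.
Travel time to the compliance point: t = 2.5e+04/0.31 = 8.065e+04 s = 0.9334 d; decay factor exp(−0.34·0.9334) = 0.7281.
So the concentration just after mixing may be at most 0.0839/0.7281 = 0.1152 mg/L.
Mass balance: 0.1152·11.21 = 0.21·Cₑ + 11·0.0065.
Cₑ = (1.292 − 0.0715) / 0.21 = 5.811 mg/L.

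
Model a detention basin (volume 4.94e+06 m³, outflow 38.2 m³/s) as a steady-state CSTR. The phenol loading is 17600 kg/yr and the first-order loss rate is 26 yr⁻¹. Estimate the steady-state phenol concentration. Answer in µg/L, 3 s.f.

13.2 µg/L

Outflow Q = 38.2 m³/s × 3.156e+07 s/yr = 1.206e+09 m³/yr.
Steady-state CSTR mass balance: W = Q·C + k·V·C, so C = W/(Q + kV).
Q + kV = 1.206e+09 + 26·4.94e+06 = 1.334e+09 m³/yr.
C = 17600/1.334e+09 = 1.319e-05 kg/m³ = 0.01319 mg/L = 13.19 µg/L.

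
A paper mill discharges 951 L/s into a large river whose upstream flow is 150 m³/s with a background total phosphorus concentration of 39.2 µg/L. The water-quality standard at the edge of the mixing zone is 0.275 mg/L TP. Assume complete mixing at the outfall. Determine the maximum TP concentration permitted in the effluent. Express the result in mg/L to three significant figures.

951 L/s = 0.951 m³/s.
39.2 µg/L = 0.0392 mg/L.
Mass balance: 0.275·151 = 0.951·Cₑ + 150·0.0392.
Cₑ = (41.51 − 5.88) / 0.951 = 37.47 mg/L.

37.5 mg/L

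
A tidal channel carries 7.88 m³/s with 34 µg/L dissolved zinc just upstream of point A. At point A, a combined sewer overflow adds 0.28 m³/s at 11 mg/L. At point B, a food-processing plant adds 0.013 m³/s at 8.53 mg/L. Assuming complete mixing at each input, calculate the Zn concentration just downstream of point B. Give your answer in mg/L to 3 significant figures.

0.423 mg/L

34 µg/L = 0.034 mg/L.
After input A: C = (7.88·0.034 + 0.28·11) / 8.16 = 0.4103 mg/L.
After input B: C = (8.16·0.4103 + 0.013·8.53) / 8.173 = 0.4232 mg/L.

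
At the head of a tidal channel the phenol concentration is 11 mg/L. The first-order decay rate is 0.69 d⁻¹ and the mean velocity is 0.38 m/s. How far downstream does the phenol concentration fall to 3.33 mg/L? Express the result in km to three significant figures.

From C = C₀·e^(−kt), t = ln(C₀/C)/k = ln(11/3.33)/0.69 = 1.195/0.69 = 1.732 d.
Distance = v·t = 0.38 m/s × 1.496e+05 s = 5.686e+04 m = 56.86 km.

56.9 km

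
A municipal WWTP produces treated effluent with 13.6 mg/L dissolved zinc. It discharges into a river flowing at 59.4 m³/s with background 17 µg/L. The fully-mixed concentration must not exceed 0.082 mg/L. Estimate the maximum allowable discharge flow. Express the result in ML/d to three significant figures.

17 µg/L = 0.017 mg/L.
Mass balance at complete mixing: C_std·(Q_w + Q_r) = Q_w·C_e + Q_r·C_b.
Rearranging, Q_w = Q_r·(C_std − C_b)/(C_e − C_std) = 59.4·(0.082 − 0.017) / (13.6 − 0.082) = 0.2856 m³/s.
= 24.68 ML/d.

24.7 ML/d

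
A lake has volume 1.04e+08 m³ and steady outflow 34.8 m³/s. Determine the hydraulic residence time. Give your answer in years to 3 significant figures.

Q = 34.8 m³/s × 3.156e+07 s/yr = 1.098e+09 m³/yr.
Hydraulic residence time τ = V/Q = 1.04e+08/1.098e+09 = 0.0947 yr.

0.0947 yr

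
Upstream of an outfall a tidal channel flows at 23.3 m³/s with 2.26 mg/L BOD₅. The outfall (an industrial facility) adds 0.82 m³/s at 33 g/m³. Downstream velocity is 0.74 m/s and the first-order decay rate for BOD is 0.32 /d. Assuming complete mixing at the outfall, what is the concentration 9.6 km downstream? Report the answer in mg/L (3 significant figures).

3.15 mg/L

After complete mixing, C₀ = (0.82·33 + 23.3·2.26) / 24.12 = 3.305 mg/L.
Travel time t = 9600 m / 0.74 m/s = 1.297e+04 s = 0.1502 d.
C = 3.305·exp(−0.32·0.1502) = 3.305·0.9531 = 3.15 mg/L.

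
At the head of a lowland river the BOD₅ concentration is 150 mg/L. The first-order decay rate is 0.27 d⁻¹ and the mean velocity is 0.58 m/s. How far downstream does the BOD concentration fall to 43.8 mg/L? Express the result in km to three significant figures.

228 km

From C = C₀·e^(−kt), t = ln(C₀/C)/k = ln(150/43.8)/0.27 = 1.231/0.27 = 4.559 d.
Distance = v·t = 0.58 m/s × 3.939e+05 s = 2.285e+05 m = 228.5 km.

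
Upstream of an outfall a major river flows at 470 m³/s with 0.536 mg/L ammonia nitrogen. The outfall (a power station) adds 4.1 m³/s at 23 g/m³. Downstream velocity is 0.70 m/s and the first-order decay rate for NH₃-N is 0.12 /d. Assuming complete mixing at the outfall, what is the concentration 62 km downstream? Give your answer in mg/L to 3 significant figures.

After complete mixing, C₀ = (4.1·23 + 470·0.536) / 474.1 = 0.7303 mg/L.
Travel time t = 6.2e+04 m / 0.70 m/s = 8.857e+04 s = 1.025 d.
C = 0.7303·exp(−0.12·1.025) = 0.7303·0.8842 = 0.6457 mg/L.

0.646 mg/L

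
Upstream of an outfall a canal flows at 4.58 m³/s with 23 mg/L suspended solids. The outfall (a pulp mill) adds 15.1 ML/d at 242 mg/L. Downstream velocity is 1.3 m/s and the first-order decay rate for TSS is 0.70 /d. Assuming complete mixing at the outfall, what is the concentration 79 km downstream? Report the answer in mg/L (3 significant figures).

19.0 mg/L

15.1 ML/d = 0.1748 m³/s.
After complete mixing, C₀ = (0.1748·242 + 4.58·23) / 4.755 = 31.05 mg/L.
Travel time t = 7.9e+04 m / 1.3 m/s = 6.077e+04 s = 0.7033 d.
C = 31.05·exp(−0.70·0.7033) = 31.05·0.6112 = 18.98 mg/L.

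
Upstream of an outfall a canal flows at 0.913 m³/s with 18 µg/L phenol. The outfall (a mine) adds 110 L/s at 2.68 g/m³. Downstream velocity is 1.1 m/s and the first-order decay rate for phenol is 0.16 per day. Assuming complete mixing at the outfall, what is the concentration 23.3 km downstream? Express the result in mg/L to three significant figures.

110 L/s = 0.11 m³/s.
18 µg/L = 0.018 mg/L.
After complete mixing, C₀ = (0.11·2.68 + 0.913·0.018) / 1.023 = 0.3042 mg/L.
Travel time t = 2.33e+04 m / 1.1 m/s = 2.118e+04 s = 0.2452 d.
C = 0.3042·exp(−0.16·0.2452) = 0.3042·0.9615 = 0.2925 mg/L.

0.293 mg/L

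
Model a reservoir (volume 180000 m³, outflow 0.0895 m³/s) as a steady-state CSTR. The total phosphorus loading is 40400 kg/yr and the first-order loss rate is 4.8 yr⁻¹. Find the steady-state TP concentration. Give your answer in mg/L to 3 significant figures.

Outflow Q = 0.0895 m³/s × 3.156e+07 s/yr = 2.824e+06 m³/yr.
Steady-state CSTR mass balance: W = Q·C + k·V·C, so C = W/(Q + kV).
Q + kV = 2.824e+06 + 4.8·180000 = 3.688e+06 m³/yr.
C = 40400/3.688e+06 = 0.01095 kg/m³ = 10.95 mg/L.

11.0 mg/L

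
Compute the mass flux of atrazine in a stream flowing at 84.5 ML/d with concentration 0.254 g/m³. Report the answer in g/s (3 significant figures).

0.248 g/s

84.5 ML/d = 0.978 m³/s.
Mass flux = Q·C = 0.978 m³/s × 0.254 g/m³ = 0.2484 g/s.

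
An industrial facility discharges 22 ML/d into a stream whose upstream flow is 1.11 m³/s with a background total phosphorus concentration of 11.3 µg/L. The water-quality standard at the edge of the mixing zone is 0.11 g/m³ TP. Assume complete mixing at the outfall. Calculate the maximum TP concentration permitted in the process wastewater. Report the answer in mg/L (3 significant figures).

0.540 mg/L

22 ML/d = 0.2546 m³/s.
11.3 µg/L = 0.0113 mg/L.
Mass balance: 0.11·1.365 = 0.2546·Cₑ + 1.11·0.0113.
Cₑ = (0.1501 − 0.01254) / 0.2546 = 0.5403 mg/L.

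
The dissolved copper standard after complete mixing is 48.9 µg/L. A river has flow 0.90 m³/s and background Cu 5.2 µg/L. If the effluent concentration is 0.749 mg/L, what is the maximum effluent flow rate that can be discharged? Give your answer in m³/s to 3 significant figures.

5.2 µg/L = 0.0052 mg/L.
48.9 µg/L = 0.0489 mg/L.
Mass balance at complete mixing: C_std·(Q_w + Q_r) = Q_w·C_e + Q_r·C_b.
Rearranging, Q_w = Q_r·(C_std − C_b)/(C_e − C_std) = 0.90·(0.0489 − 0.0052) / (0.749 − 0.0489) = 0.05618 m³/s.

0.0562 m³/s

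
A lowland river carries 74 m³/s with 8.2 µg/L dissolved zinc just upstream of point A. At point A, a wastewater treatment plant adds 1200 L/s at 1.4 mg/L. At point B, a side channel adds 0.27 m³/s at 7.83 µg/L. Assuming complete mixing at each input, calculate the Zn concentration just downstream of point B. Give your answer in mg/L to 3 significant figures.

8.2 µg/L = 0.0082 mg/L.
1200 L/s = 1.2 m³/s.
After input A: C = (74·0.0082 + 1.2·1.4) / 75.2 = 0.03041 mg/L.
7.83 µg/L = 0.00783 mg/L.
After input B: C = (75.2·0.03041 + 0.27·0.00783) / 75.47 = 0.03033 mg/L.

0.0303 mg/L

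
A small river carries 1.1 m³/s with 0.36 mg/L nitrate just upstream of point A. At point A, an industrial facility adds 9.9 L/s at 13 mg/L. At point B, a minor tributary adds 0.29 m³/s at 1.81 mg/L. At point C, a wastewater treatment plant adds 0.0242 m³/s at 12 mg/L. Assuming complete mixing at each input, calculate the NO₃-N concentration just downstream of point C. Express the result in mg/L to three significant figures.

0.941 mg/L

9.9 L/s = 0.0099 m³/s.
After input A: C = (1.1·0.36 + 0.0099·13) / 1.11 = 0.4727 mg/L.
After input B: C = (1.11·0.4727 + 0.29·1.81) / 1.4 = 0.7498 mg/L.
After input C: C = (1.4·0.7498 + 0.0242·12) / 1.424 = 0.9409 mg/L.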